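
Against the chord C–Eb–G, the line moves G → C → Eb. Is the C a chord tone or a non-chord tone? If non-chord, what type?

C minor triad contains C, Eb, G; C is the root, so it is a chord tone.

Chord tone (the root of C minor triad).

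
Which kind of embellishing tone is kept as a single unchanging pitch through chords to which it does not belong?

Approach: none. Departure: none — a single pitch is sustained while the chords change around it, passing through harmonies that do not contain it.
No melodic motion at all; the dissonance is created entirely by the moving harmonies against the stationary note — a pedal tone (pedal point).

Pedal tone.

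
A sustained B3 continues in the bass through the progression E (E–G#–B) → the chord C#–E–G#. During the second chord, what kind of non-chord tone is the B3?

The harmony at that moment is C# minor triad (C#, E, G#); B3 is not a chord tone.
It is held over (the same pitch as the preceding B3) and then sustained as the same pitch into the next harmony.
Sustained through a change of harmony — a pedal tone.

Pedal tone (pedal point).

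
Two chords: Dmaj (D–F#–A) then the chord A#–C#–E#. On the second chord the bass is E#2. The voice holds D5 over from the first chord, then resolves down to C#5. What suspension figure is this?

7–6 suspension.

At the second chord the bass is E#2. The suspended D5 lies a seventh above the bass; after resolving down by step to C#5, the interval above the bass becomes a sixth.
Suspension figures are named by those two intervals: 7–6.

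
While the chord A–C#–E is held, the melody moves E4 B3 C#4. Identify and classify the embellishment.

B3 is an appoggiatura.

The harmony at that moment is A major triad (A, C#, E); B3 is not a chord tone.
It is approached by leap down from E4 and left by step up to C#4.
Leap in, step out — an appoggiatura.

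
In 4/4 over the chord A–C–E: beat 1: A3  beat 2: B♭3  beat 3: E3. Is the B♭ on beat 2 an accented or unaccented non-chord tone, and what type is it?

The harmony at that moment is A minor triad (A, C, E); B♭3 is not a chord tone.
It is approached by step up from A3 and left by leap down to E3.
Step in, leap out — an escape tone.
It falls on a weak beat, so it is unaccented.

Unaccented escape tone.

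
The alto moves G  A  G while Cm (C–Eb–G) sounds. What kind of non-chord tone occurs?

The harmony at that moment is C minor triad (C, Eb, G); A is not a chord tone.
It is approached by step up from G and left by step down to G.
Step away and step back to the same note — a neighbor tone (upper neighbor).

A is a neighbor tone.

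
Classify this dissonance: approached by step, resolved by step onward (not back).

Approach: by step. Departure: by step, continuing in the same direction.
Stepwise on both sides with no change of direction means the note fills in the space between two different chord tones — a passing tone. (Had it turned back to its starting note it would be a neighbor tone instead.)

Passing tone.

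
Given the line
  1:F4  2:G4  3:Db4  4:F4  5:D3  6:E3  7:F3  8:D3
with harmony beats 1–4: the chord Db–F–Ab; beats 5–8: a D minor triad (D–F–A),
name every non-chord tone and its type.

The harmony at that moment is Db major triad (Db, F, Ab); G4 is not a chord tone.
It is approached by step up from F4 and left by leap down to Db4.
Step in, leap out — an escape tone.
The harmony at that moment is D minor triad (D, F, A); E3 is not a chord tone.
It is approached by step up from D3 and left by step up to F3.
Step in, step out in the same direction — a passing tone.

G4 (beat 2) — escape tone; E3 (beat 6) — passing tone.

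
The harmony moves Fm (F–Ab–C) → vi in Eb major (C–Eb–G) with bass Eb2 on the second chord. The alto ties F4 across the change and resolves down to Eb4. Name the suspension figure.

At the second chord the bass is Eb2. The suspended F4 lies a ninth above the bass; after resolving down by step to Eb4, the interval above the bass becomes an octave.
Suspension figures are named by those two intervals: 9–8.

9–8 suspension.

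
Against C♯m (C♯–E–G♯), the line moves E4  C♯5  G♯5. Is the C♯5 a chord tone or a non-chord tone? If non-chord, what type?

Chord tone (the root of C# minor triad).

C# minor triad contains C♯, E, G♯; C♯ is the root, so it is a chord tone.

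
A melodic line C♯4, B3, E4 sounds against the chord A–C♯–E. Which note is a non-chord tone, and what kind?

B3 is an escape tone.

The harmony at that moment is A major triad (A, C♯, E); B3 is not a chord tone.
It is approached by step down from C♯4 and left by leap up to E4.
Step in, leap out — an escape tone.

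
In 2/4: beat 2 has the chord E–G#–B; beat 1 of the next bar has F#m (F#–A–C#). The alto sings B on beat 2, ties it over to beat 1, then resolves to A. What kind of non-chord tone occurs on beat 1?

Suspension.

The harmony at that moment is F# minor triad (F#, A, C#); B is not a chord tone.
It is held over (the same pitch as the preceding B) and left by step down to A.
Held over from the previous chord and resolving down by step — a suspension.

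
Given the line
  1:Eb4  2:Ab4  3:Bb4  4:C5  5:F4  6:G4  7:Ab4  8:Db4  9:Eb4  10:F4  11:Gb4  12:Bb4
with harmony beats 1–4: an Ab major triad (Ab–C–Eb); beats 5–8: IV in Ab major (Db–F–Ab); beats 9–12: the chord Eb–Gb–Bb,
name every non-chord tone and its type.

The harmony at that moment is Ab major triad (Ab, C, Eb); Bb4 is not a chord tone.
It is approached by step up from Ab4 and left by step up to C5.
Step in, step out in the same direction — a passing tone.
The harmony at that moment is Db major triad (Db, F, Ab); G4 is not a chord tone.
It is approached by step up from F4 and left by step up to Ab4.
Step in, step out in the same direction — a passing tone.
The harmony at that moment is Eb minor triad (Eb, Gb, Bb); F4 is not a chord tone.
It is approached by step up from Eb4 and left by step up to Gb4.
Step in, step out in the same direction — a passing tone.

Bb4 (beat 3) — passing tone; G4 (beat 6) — passing tone; F4 (beat 10) — passing tone.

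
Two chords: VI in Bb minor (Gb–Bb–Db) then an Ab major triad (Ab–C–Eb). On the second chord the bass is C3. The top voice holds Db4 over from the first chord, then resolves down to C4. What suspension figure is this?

At the second chord the bass is C3. The suspended Db4 lies a ninth above the bass; after resolving down by step to C4, the interval above the bass becomes an octave.
Suspension figures are named by those two intervals: 9–8.

9–8 suspension.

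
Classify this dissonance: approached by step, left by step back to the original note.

Approach: by step. Departure: by step in the opposite direction, back to the starting pitch.
Stepwise on both sides but reversing to return to the same chord tone — a neighbor tone. (Had it continued onward in the same direction it would be a passing tone instead.)

Neighbor tone.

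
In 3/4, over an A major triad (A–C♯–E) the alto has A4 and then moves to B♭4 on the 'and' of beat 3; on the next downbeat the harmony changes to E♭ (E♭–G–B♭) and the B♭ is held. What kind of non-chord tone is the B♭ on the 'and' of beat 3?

The harmony at that moment is A major triad (A, C♯, E); B♭4 is not a chord tone.
It is approached by step up from A4 and then sustained as the same pitch into the next harmony.
Arriving early and becoming a chord tone when the harmony changes — an anticipation.

Anticipation.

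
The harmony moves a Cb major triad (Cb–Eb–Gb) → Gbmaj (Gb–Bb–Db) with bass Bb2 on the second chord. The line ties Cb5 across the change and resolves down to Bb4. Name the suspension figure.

9–8 suspension.

At the second chord the bass is Bb2. The suspended Cb5 lies a ninth above the bass; after resolving down by step to Bb4, the interval above the bass becomes an octave.
Suspension figures are named by those two intervals: 9–8.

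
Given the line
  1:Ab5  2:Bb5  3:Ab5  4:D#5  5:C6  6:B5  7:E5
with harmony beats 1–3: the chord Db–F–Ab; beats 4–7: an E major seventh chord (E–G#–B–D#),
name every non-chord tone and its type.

The harmony at that moment is Db major triad (Db, F, Ab); Bb5 is not a chord tone.
It is approached by step up from Ab5 and left by step down to Ab5.
Step away and step back to the same note — a neighbor tone (upper neighbor).
The harmony at that moment is E major seventh chord (E, G#, B, D#); C6 is not a chord tone.
It is approached by leap up from D#5 and left by step down to B5.
Leap in, step out — an appoggiatura.

Bb5 (beat 2) — neighbor tone; C6 (beat 5) — appoggiatura.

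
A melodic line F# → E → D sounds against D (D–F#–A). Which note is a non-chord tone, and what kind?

E is a passing tone.

The harmony at that moment is D major triad (D, F#, A); E is not a chord tone.
It is approached by step down from F# and left by step down to D.
Step in, step out in the same direction — a passing tone.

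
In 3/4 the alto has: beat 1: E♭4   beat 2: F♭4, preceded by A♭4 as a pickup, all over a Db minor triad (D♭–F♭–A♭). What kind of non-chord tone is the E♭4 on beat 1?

Appoggiatura.

The harmony at that moment is D♭ minor triad (D♭, F♭, A♭); E♭4 is not a chord tone.
It is approached by leap down from A♭4 and left by step up to F♭4.
Leap in, step out, metrically accented — an appoggiatura.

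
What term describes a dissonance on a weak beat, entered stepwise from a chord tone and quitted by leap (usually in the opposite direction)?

Approach: by step. Departure: by leap. Metric position: weak.
Step in, leap out, from a weak position — an escape tone (échappée). (It is the mirror image of the appoggiatura, which leaps in and steps out on a strong beat.)

Escape tone.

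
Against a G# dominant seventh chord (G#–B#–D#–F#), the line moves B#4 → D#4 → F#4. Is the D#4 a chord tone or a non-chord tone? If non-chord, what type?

Chord tone (the fifth of G# dominant seventh chord).

G# dominant seventh chord contains G#, B#, D#, F#; D# is the fifth, so it is a chord tone.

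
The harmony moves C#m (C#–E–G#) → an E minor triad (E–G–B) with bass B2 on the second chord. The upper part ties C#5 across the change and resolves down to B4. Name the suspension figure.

At the second chord the bass is B2. The suspended C#5 lies a ninth above the bass; after resolving down by step to B4, the interval above the bass becomes an octave.
Suspension figures are named by those two intervals: 9–8.

9–8 suspension.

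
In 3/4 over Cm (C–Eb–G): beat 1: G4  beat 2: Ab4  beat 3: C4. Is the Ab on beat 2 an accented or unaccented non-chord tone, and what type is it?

The harmony at that moment is C minor triad (C, Eb, G); Ab4 is not a chord tone.
It is approached by step up from G4 and left by leap down to C4.
Step in, leap out — an escape tone.
It falls on a weak beat, so it is unaccented.

Unaccented escape tone.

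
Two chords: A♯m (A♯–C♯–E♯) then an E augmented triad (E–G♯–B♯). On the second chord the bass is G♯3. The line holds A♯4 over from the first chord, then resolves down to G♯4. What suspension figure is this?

9–8 suspension.

At the second chord the bass is G♯3. The suspended A♯4 lies a ninth above the bass; after resolving down by step to G♯4, the interval above the bass becomes an octave.
Suspension figures are named by those two intervals: 9–8.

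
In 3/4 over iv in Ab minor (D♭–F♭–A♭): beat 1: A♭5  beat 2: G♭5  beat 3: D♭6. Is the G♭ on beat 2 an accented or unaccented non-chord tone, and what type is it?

Unaccented escape tone.

The harmony at that moment is D♭ minor triad (D♭, F♭, A♭); G♭5 is not a chord tone.
It is approached by step down from A♭5 and left by leap up to D♭6.
Step in, leap out — an escape tone.
It falls on a weak beat, so it is unaccented.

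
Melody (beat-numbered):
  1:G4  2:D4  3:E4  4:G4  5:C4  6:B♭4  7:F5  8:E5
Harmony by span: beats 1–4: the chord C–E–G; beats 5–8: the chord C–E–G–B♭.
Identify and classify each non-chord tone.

D4 (beat 2) — appoggiatura; F5 (beat 7) — appoggiatura.

The harmony at that moment is C major triad (C, E, G); D4 is not a chord tone.
It is approached by leap down from G4 and left by step up to E4.
Leap in, step out — an appoggiatura.
The harmony at that moment is C dominant seventh chord (C, E, G, B♭); F5 is not a chord tone.
It is approached by leap up from B♭4 and left by step down to E5.
Leap in, step out — an appoggiatura.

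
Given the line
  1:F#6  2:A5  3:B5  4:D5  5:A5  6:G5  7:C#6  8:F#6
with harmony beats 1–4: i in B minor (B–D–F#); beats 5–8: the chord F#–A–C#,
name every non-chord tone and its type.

A5 (beat 2) — appoggiatura; G5 (beat 6) — escape tone.

The harmony at that moment is B minor triad (B, D, F#); A5 is not a chord tone.
It is approached by leap down from F#6 and left by step up to B5.
Leap in, step out — an appoggiatura.
The harmony at that moment is F# minor triad (F#, A, C#); G5 is not a chord tone.
It is approached by step down from A5 and left by leap up to C#6.
Step in, leap out — an escape tone.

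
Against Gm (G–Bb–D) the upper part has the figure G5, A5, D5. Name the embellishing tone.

The harmony at that moment is G minor triad (G, Bb, D); A5 is not a chord tone.
It is approached by step up from G5 and left by leap down to D5.
Step in, leap out — an escape tone.

A5 is an escape tone.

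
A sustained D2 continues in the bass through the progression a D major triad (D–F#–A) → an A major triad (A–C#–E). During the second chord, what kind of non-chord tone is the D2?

Pedal tone (pedal point).

The harmony at that moment is A major triad (A, C#, E); D2 is not a chord tone.
It is held over (the same pitch as the preceding D2) and then sustained as the same pitch into the next harmony.
Sustained through a change of harmony — a pedal tone.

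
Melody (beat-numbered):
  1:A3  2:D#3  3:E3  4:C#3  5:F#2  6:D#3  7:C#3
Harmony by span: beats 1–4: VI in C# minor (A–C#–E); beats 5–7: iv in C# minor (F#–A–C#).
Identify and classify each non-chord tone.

The harmony at that moment is A major triad (A, C#, E); D#3 is not a chord tone.
It is approached by leap down from A3 and left by step up to E3.
Leap in, step out — an appoggiatura.
The harmony at that moment is F# minor triad (F#, A, C#); D#3 is not a chord tone.
It is approached by leap up from F#2 and left by step down to C#3.
Leap in, step out — an appoggiatura.

D#3 (beat 2) — appoggiatura; D#3 (beat 6) — appoggiatura.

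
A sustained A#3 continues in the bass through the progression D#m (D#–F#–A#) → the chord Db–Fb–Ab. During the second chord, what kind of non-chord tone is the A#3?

The harmony at that moment is Db minor triad (Db, Fb, Ab); A#3 is not a chord tone.
It is held over (the same pitch as the preceding A#3) and then sustained as the same pitch into the next harmony.
Sustained through a change of harmony — a pedal tone.

Pedal tone (pedal point).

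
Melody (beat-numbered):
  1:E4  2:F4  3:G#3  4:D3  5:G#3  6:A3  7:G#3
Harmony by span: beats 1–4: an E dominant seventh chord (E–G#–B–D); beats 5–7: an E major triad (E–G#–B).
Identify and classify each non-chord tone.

The harmony at that moment is E dominant seventh chord (E, G#, B, D); F4 is not a chord tone.
It is approached by step up from E4 and left by leap down to G#3.
Step in, leap out — an escape tone.
The harmony at that moment is E major triad (E, G#, B); A3 is not a chord tone.
It is approached by step up from G#3 and left by step down to G#3.
Step away and step back to the same note — a neighbor tone (upper neighbor).

F4 (beat 2) — escape tone; A3 (beat 6) — neighbor tone.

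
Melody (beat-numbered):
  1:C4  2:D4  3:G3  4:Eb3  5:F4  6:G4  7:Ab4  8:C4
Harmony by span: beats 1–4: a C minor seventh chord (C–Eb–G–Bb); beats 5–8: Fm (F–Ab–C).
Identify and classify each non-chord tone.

The harmony at that moment is C minor seventh chord (C, Eb, G, Bb); D4 is not a chord tone.
It is approached by step up from C4 and left by leap down to G3.
Step in, leap out — an escape tone.
The harmony at that moment is F minor triad (F, Ab, C); G4 is not a chord tone.
It is approached by step up from F4 and left by step up to Ab4.
Step in, step out in the same direction — a passing tone.

D4 (beat 2) — escape tone; G4 (beat 6) — passing tone.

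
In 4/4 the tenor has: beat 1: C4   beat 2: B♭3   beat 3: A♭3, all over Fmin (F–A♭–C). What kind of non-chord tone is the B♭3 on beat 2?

The harmony at that moment is F minor triad (F, A♭, C); B♭3 is not a chord tone.
It is approached by step down from C4 and left by step down to A♭3.
Step in, step out in the same direction — a passing tone.

Passing tone.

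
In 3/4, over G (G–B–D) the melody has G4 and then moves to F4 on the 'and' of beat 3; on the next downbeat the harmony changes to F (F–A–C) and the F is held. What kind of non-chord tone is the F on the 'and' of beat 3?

The harmony at that moment is G major triad (G, B, D); F4 is not a chord tone.
It is approached by step down from G4 and then sustained as the same pitch into the next harmony.
Arriving early and becoming a chord tone when the harmony changes — an anticipation.

Anticipation.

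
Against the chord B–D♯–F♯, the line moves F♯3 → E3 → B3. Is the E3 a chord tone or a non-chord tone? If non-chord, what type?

Non-chord tone — an escape tone.

The harmony at that moment is B major triad (B, D♯, F♯); E3 is not a chord tone.
It is approached by step down from F♯3 and left by leap up to B3.
Step in, leap out — an escape tone.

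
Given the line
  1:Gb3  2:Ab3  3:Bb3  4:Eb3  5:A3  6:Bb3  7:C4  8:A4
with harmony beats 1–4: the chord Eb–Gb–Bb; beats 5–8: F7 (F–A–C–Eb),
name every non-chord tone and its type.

The harmony at that moment is Eb minor triad (Eb, Gb, Bb); Ab3 is not a chord tone.
It is approached by step up from Gb3 and left by step up to Bb3.
Step in, step out in the same direction — a passing tone.
The harmony at that moment is F dominant seventh chord (F, A, C, Eb); Bb3 is not a chord tone.
It is approached by step up from A3 and left by step up to C4.
Step in, step out in the same direction — a passing tone.

Ab3 (beat 2) — passing tone; Bb3 (beat 6) — passing tone.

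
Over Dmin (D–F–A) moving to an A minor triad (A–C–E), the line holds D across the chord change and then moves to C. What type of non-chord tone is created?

The harmony at that moment is A minor triad (A, C, E); D is not a chord tone.
It is held over (the same pitch as the preceding D) and left by step down to C.
Held over from the previous chord and resolving down by step — a suspension.

D is a suspension.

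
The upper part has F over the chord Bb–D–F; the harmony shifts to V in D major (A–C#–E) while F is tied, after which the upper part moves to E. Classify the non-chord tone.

F is a suspension.

The harmony at that moment is A major triad (A, C#, E); F is not a chord tone.
It is held over (the same pitch as the preceding F) and left by step down to E.
Held over from the previous chord and resolving down by step — a suspension.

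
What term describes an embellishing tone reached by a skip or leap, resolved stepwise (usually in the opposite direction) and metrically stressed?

Appoggiatura.

Approach: by leap. Departure: by step. Metric position: strong.
Leap in, step out, in a metrically strong position — an appoggiatura. (It is the mirror image of the escape tone, which steps in and leaps out from a weak position.)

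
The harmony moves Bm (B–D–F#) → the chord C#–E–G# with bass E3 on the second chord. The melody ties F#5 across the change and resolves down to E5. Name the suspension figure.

At the second chord the bass is E3. The suspended F#5 lies a ninth above the bass; after resolving down by step to E5, the interval above the bass becomes an octave.
Suspension figures are named by those two intervals: 9–8.

9–8 suspension.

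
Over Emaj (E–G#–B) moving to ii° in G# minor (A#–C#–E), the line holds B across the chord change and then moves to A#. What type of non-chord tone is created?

B is a suspension.

The harmony at that moment is A# diminished triad (A#, C#, E); B is not a chord tone.
It is held over (the same pitch as the preceding B) and left by step down to A#.
Held over from the previous chord and resolving down by step — a suspension.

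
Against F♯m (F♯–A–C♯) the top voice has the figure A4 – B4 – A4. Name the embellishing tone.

B4 is a neighbor tone.

The harmony at that moment is F♯ minor triad (F♯, A, C♯); B4 is not a chord tone.
It is approached by step up from A4 and left by step down to A4.
Step away and step back to the same note — a neighbor tone (upper neighbor).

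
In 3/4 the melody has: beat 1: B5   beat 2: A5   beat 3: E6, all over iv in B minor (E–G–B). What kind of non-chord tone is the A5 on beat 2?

The harmony at that moment is E minor triad (E, G, B); A5 is not a chord tone.
It is approached by step down from B5 and left by leap up to E6.
Step in, leap out, on a weak beat — an escape tone.

Escape tone.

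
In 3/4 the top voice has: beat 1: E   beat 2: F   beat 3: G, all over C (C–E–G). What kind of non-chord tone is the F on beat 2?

Passing tone.

The harmony at that moment is C major triad (C, E, G); F is not a chord tone.
It is approached by step up from E and left by step up to G.
Step in, step out in the same direction — a passing tone.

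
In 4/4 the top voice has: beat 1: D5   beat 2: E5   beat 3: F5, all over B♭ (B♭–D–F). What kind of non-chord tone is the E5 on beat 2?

The harmony at that moment is B♭ major triad (B♭, D, F); E5 is not a chord tone.
It is approached by step up from D5 and left by step up to F5.
Step in, step out in the same direction — a passing tone.

Passing tone.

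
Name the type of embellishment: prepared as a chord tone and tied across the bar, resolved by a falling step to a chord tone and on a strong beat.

Approach: by preparation — the pitch is first a chord tone, then held (tied or repeated) while the harmony changes under it. Departure: down by step. Metric position: strong.
A prepared dissonance that resolves downward by step — a suspension. (The same figure resolving upward would be a retardation.)

Suspension.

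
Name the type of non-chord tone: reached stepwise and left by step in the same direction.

Approach: by step. Departure: by step, continuing in the same direction.
Stepwise on both sides with no change of direction means the note fills in the space between two different chord tones — a passing tone. (Had it turned back to its starting note it would be a neighbor tone instead.)

Passing tone.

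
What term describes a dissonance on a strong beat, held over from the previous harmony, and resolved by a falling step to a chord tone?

Suspension.

Approach: by preparation — the pitch is first a chord tone, then held (tied or repeated) while the harmony changes under it. Departure: down by step. Metric position: strong.
A prepared dissonance that resolves downward by step — a suspension. (The same figure resolving upward would be a retardation.)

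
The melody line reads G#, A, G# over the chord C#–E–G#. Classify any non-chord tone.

The harmony at that moment is C# minor triad (C#, E, G#); A is not a chord tone.
It is approached by step up from G# and left by step down to G#.
Step away and step back to the same note — a neighbor tone (upper neighbor).

A is a neighbor tone.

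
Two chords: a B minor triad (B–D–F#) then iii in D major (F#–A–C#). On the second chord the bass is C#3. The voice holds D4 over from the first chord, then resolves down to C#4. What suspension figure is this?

9–8 suspension.

At the second chord the bass is C#3. The suspended D4 lies a ninth above the bass; after resolving down by step to C#4, the interval above the bass becomes an octave.
Suspension figures are named by those two intervals: 9–8.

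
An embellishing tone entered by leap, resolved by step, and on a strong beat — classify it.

Approach: by leap. Departure: by step. Metric position: strong.
Leap in, step out, in a metrically strong position — an appoggiatura. (It is the mirror image of the escape tone, which steps in and leaps out from a weak position.)

Appoggiatura.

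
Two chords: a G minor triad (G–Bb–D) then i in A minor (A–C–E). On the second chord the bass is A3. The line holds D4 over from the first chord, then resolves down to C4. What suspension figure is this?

At the second chord the bass is A3. The suspended D4 lies a fourth above the bass; after resolving down by step to C4, the interval above the bass becomes a third.
Suspension figures are named by those two intervals: 4–3.

4–3 suspension.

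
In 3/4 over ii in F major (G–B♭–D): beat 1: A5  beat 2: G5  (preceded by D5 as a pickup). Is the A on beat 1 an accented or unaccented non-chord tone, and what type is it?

The harmony at that moment is G minor triad (G, B♭, D); A5 is not a chord tone.
It is approached by leap up from D5 and left by step down to G5.
Leap in, step out — an appoggiatura.
It falls on the downbeat, so it is accented.

Accented appoggiatura.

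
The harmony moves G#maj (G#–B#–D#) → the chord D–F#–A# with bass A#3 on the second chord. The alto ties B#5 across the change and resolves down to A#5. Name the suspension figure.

9–8 suspension.

At the second chord the bass is A#3. The suspended B#5 lies a ninth above the bass; after resolving down by step to A#5, the interval above the bass becomes an octave.
Suspension figures are named by those two intervals: 9–8.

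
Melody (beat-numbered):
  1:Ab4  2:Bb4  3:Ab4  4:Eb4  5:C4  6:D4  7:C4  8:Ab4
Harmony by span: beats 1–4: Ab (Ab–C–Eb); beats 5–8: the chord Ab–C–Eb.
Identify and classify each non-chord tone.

Bb4 (beat 2) — neighbor tone; D4 (beat 6) — neighbor tone.

The harmony at that moment is Ab major triad (Ab, C, Eb); Bb4 is not a chord tone.
It is approached by step up from Ab4 and left by step down to Ab4.
Step away and step back to the same note — a neighbor tone (upper neighbor).
The harmony at that moment is Ab major triad (Ab, C, Eb); D4 is not a chord tone.
It is approached by step up from C4 and left by step down to C4.
Step away and step back to the same note — a neighbor tone (upper neighbor).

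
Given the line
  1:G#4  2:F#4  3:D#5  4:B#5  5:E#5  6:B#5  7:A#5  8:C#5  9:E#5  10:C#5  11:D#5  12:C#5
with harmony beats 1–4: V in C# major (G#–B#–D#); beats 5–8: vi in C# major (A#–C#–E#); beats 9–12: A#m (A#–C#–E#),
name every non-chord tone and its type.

F#4 (beat 2) — escape tone; B#5 (beat 6) — appoggiatura; D#5 (beat 11) — neighbor tone.

The harmony at that moment is G# major triad (G#, B#, D#); F#4 is not a chord tone.
It is approached by step down from G#4 and left by leap up to D#5.
Step in, leap out — an escape tone.
The harmony at that moment is A# minor triad (A#, C#, E#); B#5 is not a chord tone.
It is approached by leap up from E#5 and left by step down to A#5.
Leap in, step out — an appoggiatura.
The harmony at that moment is A# minor triad (A#, C#, E#); D#5 is not a chord tone.
It is approached by step up from C#5 and left by step down to C#5.
Step away and step back to the same note — a neighbor tone (upper neighbor).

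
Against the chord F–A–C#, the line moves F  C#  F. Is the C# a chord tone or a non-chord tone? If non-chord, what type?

F augmented triad contains F, A, C#; C# is the fifth, so it is a chord tone.

Chord tone (the fifth of F augmented triad).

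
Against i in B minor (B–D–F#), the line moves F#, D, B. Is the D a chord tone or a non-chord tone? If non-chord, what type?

Chord tone (the third of B minor triad).

B minor triad contains B, D, F#; D is the third, so it is a chord tone.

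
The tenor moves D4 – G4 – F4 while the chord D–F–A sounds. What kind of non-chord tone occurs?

G4 is an appoggiatura.

The harmony at that moment is D minor triad (D, F, A); G4 is not a chord tone.
It is approached by leap up from D4 and left by step down to F4.
Leap in, step out — an appoggiatura.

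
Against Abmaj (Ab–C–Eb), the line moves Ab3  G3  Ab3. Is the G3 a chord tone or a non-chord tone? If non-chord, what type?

Non-chord tone — a neighbor tone.

The harmony at that moment is Ab major triad (Ab, C, Eb); G3 is not a chord tone.
It is approached by step down from Ab3 and left by step up to Ab3.
Step away and step back to the same note — a neighbor tone (lower neighbor).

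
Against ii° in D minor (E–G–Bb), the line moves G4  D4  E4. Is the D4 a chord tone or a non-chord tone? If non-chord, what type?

The harmony at that moment is E diminished triad (E, G, Bb); D4 is not a chord tone.
It is approached by leap down from G4 and left by step up to E4.
Leap in, step out — an appoggiatura.

Non-chord tone — an appoggiatura.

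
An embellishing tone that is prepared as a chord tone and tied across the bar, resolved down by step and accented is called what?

Suspension.

Approach: by preparation — the pitch is first a chord tone, then held (tied or repeated) while the harmony changes under it. Departure: down by step. Metric position: strong.
A prepared dissonance that resolves downward by step — a suspension. (The same figure resolving upward would be a retardation.)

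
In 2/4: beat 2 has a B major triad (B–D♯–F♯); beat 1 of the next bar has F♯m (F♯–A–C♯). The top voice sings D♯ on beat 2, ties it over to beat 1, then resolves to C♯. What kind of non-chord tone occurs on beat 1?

Suspension.

The harmony at that moment is F♯ minor triad (F♯, A, C♯); D♯ is not a chord tone.
It is held over (the same pitch as the preceding D♯) and left by step down to C♯.
Held over from the previous chord and resolving down by step — a suspension.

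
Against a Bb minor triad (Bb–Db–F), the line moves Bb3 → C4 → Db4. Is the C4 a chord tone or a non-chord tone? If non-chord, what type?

Non-chord tone — a passing tone.

The harmony at that moment is Bb minor triad (Bb, Db, F); C4 is not a chord tone.
It is approached by step up from Bb3 and left by step up to Db4.
Step in, step out in the same direction — a passing tone.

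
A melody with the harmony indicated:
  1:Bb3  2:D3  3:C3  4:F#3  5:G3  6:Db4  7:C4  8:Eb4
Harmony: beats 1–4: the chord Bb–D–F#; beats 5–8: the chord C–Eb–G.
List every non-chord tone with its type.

C3 (beat 3) — escape tone; Db4 (beat 6) — appoggiatura.

The harmony at that moment is Bb augmented triad (Bb, D, F#); C3 is not a chord tone.
It is approached by step down from D3 and left by leap up to F#3.
Step in, leap out — an escape tone.
The harmony at that moment is C minor triad (C, Eb, G); Db4 is not a chord tone.
It is approached by leap up from G3 and left by step down to C4.
Leap in, step out — an appoggiatura.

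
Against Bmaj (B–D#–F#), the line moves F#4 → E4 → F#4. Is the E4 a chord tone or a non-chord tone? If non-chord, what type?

The harmony at that moment is B major triad (B, D#, F#); E4 is not a chord tone.
It is approached by step down from F#4 and left by step up to F#4.
Step away and step back to the same note — a neighbor tone (lower neighbor).

Non-chord tone — a neighbor tone.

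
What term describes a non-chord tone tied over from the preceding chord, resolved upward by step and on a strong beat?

Retardation.

Approach: by preparation — the pitch is first a chord tone, then held (tied or repeated) while the harmony changes under it. Departure: up by step. Metric position: strong.
A prepared dissonance that resolves upward by step — a retardation. (The same figure resolving downward would be a suspension.)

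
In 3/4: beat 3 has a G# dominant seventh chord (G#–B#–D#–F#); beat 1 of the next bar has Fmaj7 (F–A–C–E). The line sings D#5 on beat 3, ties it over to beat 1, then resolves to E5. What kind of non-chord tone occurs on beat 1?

Retardation.

The harmony at that moment is F major seventh chord (F, A, C, E); D#5 is not a chord tone.
It is held over (the same pitch as the preceding D#5) and left by step up to E5.
Held over from the previous chord and resolving up by step — a retardation.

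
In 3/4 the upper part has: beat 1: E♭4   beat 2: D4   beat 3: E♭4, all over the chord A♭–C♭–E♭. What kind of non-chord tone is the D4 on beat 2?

Lower neighbor tone.

The harmony at that moment is A♭ minor triad (A♭, C♭, E♭); D4 is not a chord tone.
It is approached by step down from E♭4 and left by step up to E♭4.
Step away and step back to the same note — a neighbor tone (lower neighbor).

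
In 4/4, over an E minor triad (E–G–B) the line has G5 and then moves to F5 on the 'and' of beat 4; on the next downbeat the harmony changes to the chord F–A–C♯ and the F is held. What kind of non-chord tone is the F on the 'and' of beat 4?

The harmony at that moment is E minor triad (E, G, B); F5 is not a chord tone.
It is approached by step down from G5 and then sustained as the same pitch into the next harmony.
Arriving early and becoming a chord tone when the harmony changes — an anticipation.

Anticipation.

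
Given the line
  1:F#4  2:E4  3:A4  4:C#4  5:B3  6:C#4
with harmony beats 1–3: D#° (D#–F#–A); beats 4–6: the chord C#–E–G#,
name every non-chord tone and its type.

E4 (beat 2) — escape tone; B3 (beat 5) — neighbor tone.

The harmony at that moment is D# diminished triad (D#, F#, A); E4 is not a chord tone.
It is approached by step down from F#4 and left by leap up to A4.
Step in, leap out — an escape tone.
The harmony at that moment is C# minor triad (C#, E, G#); B3 is not a chord tone.
It is approached by step down from C#4 and left by step up to C#4.
Step away and step back to the same note — a neighbor tone (lower neighbor).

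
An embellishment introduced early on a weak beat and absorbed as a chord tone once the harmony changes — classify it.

Anticipation.

Approach: ahead of the chord change (typically by step), so it is dissonant against the current harmony. Departure: none — the same pitch is restated or held and is a chord tone of the new harmony.
Dissonant first, consonant once the harmony catches up: the note simply arrives early — an anticipation. (The reverse timing, consonant first and dissonant after the change, would be a suspension or retardation.)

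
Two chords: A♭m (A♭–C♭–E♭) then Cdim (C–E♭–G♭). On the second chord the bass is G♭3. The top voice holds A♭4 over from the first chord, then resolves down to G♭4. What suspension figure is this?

9–8 suspension.

At the second chord the bass is G♭3. The suspended A♭4 lies a ninth above the bass; after resolving down by step to G♭4, the interval above the bass becomes an octave.
Suspension figures are named by those two intervals: 9–8.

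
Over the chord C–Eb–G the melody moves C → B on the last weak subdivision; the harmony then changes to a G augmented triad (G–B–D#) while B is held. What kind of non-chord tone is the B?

The harmony at that moment is C minor triad (C, Eb, G); B is not a chord tone.
It is approached by step down from C and then sustained as the same pitch into the next harmony.
Arriving early and becoming a chord tone when the harmony changes — an anticipation.

B is an anticipation.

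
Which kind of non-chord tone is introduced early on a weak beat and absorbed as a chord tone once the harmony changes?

Anticipation.

Approach: ahead of the chord change (typically by step), so it is dissonant against the current harmony. Departure: none — the same pitch is restated or held and is a chord tone of the new harmony.
Dissonant first, consonant once the harmony catches up: the note simply arrives early — an anticipation. (The reverse timing, consonant first and dissonant after the change, would be a suspension or retardation.)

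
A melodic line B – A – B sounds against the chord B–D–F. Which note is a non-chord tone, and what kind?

A is a neighbor tone.

The harmony at that moment is B diminished triad (B, D, F); A is not a chord tone.
It is approached by step down from B and left by step up to B.
Step away and step back to the same note — a neighbor tone (lower neighbor).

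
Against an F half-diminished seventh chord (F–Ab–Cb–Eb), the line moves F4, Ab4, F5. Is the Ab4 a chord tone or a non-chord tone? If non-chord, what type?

F half-diminished seventh chord contains F, Ab, Cb, Eb; Ab is the third, so it is a chord tone.

Chord tone (the third of F half-diminished seventh chord).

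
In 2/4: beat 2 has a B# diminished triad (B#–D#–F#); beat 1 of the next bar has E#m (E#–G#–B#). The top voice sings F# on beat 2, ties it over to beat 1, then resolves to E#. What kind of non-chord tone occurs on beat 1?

Suspension.

The harmony at that moment is E# minor triad (E#, G#, B#); F# is not a chord tone.
It is held over (the same pitch as the preceding F#) and left by step down to E#.
Held over from the previous chord and resolving down by step — a suspension.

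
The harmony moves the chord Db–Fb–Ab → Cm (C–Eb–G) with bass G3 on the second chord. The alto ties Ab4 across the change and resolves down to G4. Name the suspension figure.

At the second chord the bass is G3. The suspended Ab4 lies a ninth above the bass; after resolving down by step to G4, the interval above the bass becomes an octave.
Suspension figures are named by those two intervals: 9–8.

9–8 suspension.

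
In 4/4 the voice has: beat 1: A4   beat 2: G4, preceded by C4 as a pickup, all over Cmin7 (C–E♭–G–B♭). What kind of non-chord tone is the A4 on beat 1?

The harmony at that moment is C minor seventh chord (C, E♭, G, B♭); A4 is not a chord tone.
It is approached by leap up from C4 and left by step down to G4.
Leap in, step out, metrically accented — an appoggiatura.

Appoggiatura.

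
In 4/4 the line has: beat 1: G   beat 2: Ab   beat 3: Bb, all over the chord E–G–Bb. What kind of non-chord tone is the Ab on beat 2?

Passing tone.

The harmony at that moment is E diminished triad (E, G, Bb); Ab is not a chord tone.
It is approached by step up from G and left by step up to Bb.
Step in, step out in the same direction — a passing tone.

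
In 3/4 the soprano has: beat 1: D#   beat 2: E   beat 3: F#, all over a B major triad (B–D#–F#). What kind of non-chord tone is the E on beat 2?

The harmony at that moment is B major triad (B, D#, F#); E is not a chord tone.
It is approached by step up from D# and left by step up to F#.
Step in, step out in the same direction — a passing tone.

Passing tone.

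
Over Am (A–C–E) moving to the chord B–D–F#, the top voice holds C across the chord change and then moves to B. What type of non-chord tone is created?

The harmony at that moment is B minor triad (B, D, F#); C is not a chord tone.
It is held over (the same pitch as the preceding C) and left by step down to B.
Held over from the previous chord and resolving down by step — a suspension.

C is a suspension.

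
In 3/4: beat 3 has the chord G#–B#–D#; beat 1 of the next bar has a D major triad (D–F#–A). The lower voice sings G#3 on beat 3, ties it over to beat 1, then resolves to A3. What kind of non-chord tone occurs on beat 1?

Retardation.

The harmony at that moment is D major triad (D, F#, A); G#3 is not a chord tone.
It is held over (the same pitch as the preceding G#3) and left by step up to A3.
Held over from the previous chord and resolving up by step — a retardation.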